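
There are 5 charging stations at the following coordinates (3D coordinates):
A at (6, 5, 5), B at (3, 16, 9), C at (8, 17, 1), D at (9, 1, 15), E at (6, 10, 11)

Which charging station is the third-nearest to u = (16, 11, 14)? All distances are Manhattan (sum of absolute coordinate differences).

d(u,A) = 10 + 6 + 9 = 25
d(u,B) = 13 + 5 + 5 = 23
d(u,C) = 8 + 6 + 13 = 27
d(u,D) = 7 + 10 + 1 = 18
d(u,E) = 10 + 1 + 3 = 14
Sorted ascending: E, D, B, A, … — the third-nearest is B.

B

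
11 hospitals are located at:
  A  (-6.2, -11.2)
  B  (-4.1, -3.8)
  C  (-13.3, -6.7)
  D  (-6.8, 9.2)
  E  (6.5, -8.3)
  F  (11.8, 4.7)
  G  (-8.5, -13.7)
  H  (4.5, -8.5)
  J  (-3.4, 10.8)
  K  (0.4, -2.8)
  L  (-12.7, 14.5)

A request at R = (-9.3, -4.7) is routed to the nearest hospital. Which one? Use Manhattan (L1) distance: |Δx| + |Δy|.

C

d(R,A) = |-9.3−(-6.2)| + |-4.7−(-11.2)| = 3.1 + 6.5 = 9.6
d(R,B) = |-9.3−(-4.1)| + |-4.7−(-3.8)| = 5.2 + 0.9 = 6.1
d(R,C) = |-9.3−(-13.3)| + |-4.7−(-6.7)| = 4 + 2 = 6
d(R,D) = |-9.3−(-6.8)| + |-4.7−9.2| = 2.5 + 13.9 = 16.4
d(R,E) = |-9.3−6.5| + |-4.7−(-8.3)| = 15.8 + 3.6 = 19.4
d(R,F) = |-9.3−11.8| + |-4.7−4.7| = 21.1 + 9.4 = 30.5
d(R,G) = |-9.3−(-8.5)| + |-4.7−(-13.7)| = 0.8 + 9 = 9.8
d(R,H) = |-9.3−4.5| + |-4.7−(-8.5)| = 13.8 + 3.8 = 17.6
d(R,J) = |-9.3−(-3.4)| + |-4.7−10.8| = 5.9 + 15.5 = 21.4
d(R,K) = |-9.3−0.4| + |-4.7−(-2.8)| = 9.7 + 1.9 = 11.6
d(R,L) = |-9.3−(-12.7)| + |-4.7−14.5| = 3.4 + 19.2 = 22.6
Minimum is at C.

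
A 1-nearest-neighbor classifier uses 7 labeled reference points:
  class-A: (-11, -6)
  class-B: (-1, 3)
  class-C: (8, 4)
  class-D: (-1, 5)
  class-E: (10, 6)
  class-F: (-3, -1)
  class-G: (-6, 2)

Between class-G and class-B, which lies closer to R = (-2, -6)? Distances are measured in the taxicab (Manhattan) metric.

class-B

d(R, class-G) = |-2−(-6)| + |-6−2| = 4 + 8 = 12
d(R, class-B) = |-2−(-1)| + |-6−3| = 1 + 9 = 10
12 > 10, so class-B is closer.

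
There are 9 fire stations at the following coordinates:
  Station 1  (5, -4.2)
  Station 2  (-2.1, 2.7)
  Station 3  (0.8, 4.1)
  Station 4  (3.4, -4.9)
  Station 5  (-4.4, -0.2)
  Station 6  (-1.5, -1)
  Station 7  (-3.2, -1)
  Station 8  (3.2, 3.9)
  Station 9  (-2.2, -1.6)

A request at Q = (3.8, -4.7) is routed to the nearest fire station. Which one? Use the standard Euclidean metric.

Since √ is increasing, it suffices to compare squared distances:
d²(Q, Station 1) = (3.8−5)² + (-4.7−(-4.2))² = 1.44 + 0.25 = 1.69
d²(Q, Station 2) = (3.8−(-2.1))² + (-4.7−2.7)² = 34.81 + 54.76 = 89.57
d²(Q, Station 3) = (3.8−0.8)² + (-4.7−4.1)² = 9 + 77.44 = 86.44
d²(Q, Station 4) = (3.8−3.4)² + (-4.7−(-4.9))² = 0.16 + 0.04 = 0.2
d²(Q, Station 5) = (3.8−(-4.4))² + (-4.7−(-0.2))² = 67.24 + 20.25 = 87.49
d²(Q, Station 6) = (3.8−(-1.5))² + (-4.7−(-1))² = 28.09 + 13.69 = 41.78
d²(Q, Station 7) = (3.8−(-3.2))² + (-4.7−(-1))² = 49 + 13.69 = 62.69
d²(Q, Station 8) = (3.8−3.2)² + (-4.7−3.9)² = 0.36 + 73.96 = 74.32
d²(Q, Station 9) = (3.8−(-2.2))² + (-4.7−(-1.6))² = 36 + 9.61 = 45.61
Minimum is at Station 4.

Station 4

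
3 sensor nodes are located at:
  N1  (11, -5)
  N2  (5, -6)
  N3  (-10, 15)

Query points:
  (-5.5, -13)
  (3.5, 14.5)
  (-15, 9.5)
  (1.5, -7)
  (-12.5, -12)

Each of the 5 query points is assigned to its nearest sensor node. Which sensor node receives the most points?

(-5.5, -13) — d² to each: N1:336.25, N2:159.25, N3:804.25 → nearest is N2
(3.5, 14.5) — d² to each: N1:436.5, N2:422.5, N3:182.5 → nearest is N3
(-15, 9.5) — d² to each: N1:886.25, N2:640.25, N3:55.25 → nearest is N3
(1.5, -7) — d² to each: N1:94.25, N2:13.25, N3:616.25 → nearest is N2
(-12.5, -12) — d² to each: N1:601.25, N2:342.25, N3:735.25 → nearest is N2
Tally — N2:3, N3:2. N2 captures the most (3).

N2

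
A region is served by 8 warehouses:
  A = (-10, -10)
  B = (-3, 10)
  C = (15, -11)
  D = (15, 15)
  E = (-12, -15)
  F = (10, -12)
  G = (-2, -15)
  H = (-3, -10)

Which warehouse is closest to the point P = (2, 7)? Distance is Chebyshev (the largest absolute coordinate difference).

d(P,A) = max(12, 17) = 17
d(P,B) = max(5, 3) = 5
d(P,C) = max(13, 18) = 18
d(P,D) = max(13, 8) = 13
d(P,E) = max(14, 22) = 22
d(P,F) = max(8, 19) = 19
d(P,G) = max(4, 22) = 22
d(P,H) = max(5, 17) = 17
Minimum is at B.

B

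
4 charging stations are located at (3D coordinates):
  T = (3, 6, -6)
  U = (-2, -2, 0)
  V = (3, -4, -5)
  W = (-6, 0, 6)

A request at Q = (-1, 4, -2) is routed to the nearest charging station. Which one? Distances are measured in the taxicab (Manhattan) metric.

U

d(Q,T) = |-1−3| + |4−6| + |-2−(-6)| = 4 + 2 + 4 = 10
d(Q,U) = |-1−(-2)| + |4−(-2)| + |-2−0| = 1 + 6 + 2 = 9
d(Q,V) = |-1−3| + |4−(-4)| + |-2−(-5)| = 4 + 8 + 3 = 15
d(Q,W) = |-1−(-6)| + |4−0| + |-2−6| = 5 + 4 + 8 = 17
The smallest is to U, so Q lies in the Voronoi region of U.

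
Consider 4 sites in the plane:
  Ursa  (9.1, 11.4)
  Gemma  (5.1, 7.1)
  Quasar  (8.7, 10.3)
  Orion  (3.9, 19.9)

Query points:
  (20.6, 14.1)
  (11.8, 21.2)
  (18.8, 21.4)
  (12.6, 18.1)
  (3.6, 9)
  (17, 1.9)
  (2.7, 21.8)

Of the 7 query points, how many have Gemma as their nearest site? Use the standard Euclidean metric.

(20.6, 14.1) — d² to each: Ursa:139.54, Gemma:289.25, Quasar:156.05, Orion:312.53 → nearest is Ursa
(11.8, 21.2) — d² to each: Ursa:103.33, Gemma:243.7, Quasar:128.42, Orion:64.1 → nearest is Orion
(18.8, 21.4) — d² to each: Ursa:194.09, Gemma:392.18, Quasar:225.22, Orion:224.26 → nearest is Ursa
(12.6, 18.1) — d² to each: Ursa:57.14, Gemma:177.25, Quasar:76.05, Orion:78.93 → nearest is Ursa
(3.6, 9) — d² to each: Ursa:36.01, Gemma:5.86, Quasar:27.7, Orion:118.9 → nearest is Gemma
(17, 1.9) — d² to each: Ursa:152.66, Gemma:168.65, Quasar:139.45, Orion:495.61 → nearest is Quasar
(2.7, 21.8) — d² to each: Ursa:149.12, Gemma:221.85, Quasar:168.25, Orion:5.05 → nearest is Orion
1 of the 7 points has Gemma as nearest.

1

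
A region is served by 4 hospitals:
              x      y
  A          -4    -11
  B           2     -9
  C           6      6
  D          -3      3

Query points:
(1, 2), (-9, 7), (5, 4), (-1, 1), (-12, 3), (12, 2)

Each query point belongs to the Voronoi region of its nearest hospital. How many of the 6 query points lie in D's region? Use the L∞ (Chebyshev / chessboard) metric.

(1, 2) — d to each: A:13, B:11, C:5, D:4 → nearest is D
(-9, 7) — d to each: A:18, B:16, C:15, D:6 → nearest is D
(5, 4) — d to each: A:15, B:13, C:2, D:8 → nearest is C
(-1, 1) — d to each: A:12, B:10, C:7, D:2 → nearest is D
(-12, 3) — d to each: A:14, B:14, C:18, D:9 → nearest is D
(12, 2) — d to each: A:16, B:11, C:6, D:15 → nearest is C
4 of the 6 points have D as nearest.

4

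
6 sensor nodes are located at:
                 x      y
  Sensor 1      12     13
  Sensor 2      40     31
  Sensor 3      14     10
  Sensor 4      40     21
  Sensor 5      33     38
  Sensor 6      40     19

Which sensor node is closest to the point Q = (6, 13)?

Sensor 1

Squared Euclidean distances:
d²(Q, Sensor 1) = (6−12)² + (13−13)² = 36 + 0 = 36
d²(Q, Sensor 2) = (6−40)² + (13−31)² = 1156 + 324 = 1480
d²(Q, Sensor 3) = (6−14)² + (13−10)² = 64 + 9 = 73
d²(Q, Sensor 4) = (6−40)² + (13−21)² = 1156 + 64 = 1220
d²(Q, Sensor 5) = (6−33)² + (13−38)² = 729 + 625 = 1354
d²(Q, Sensor 6) = (6−40)² + (13−19)² = 1156 + 36 = 1192
The smallest is to Sensor 1, so Q lies in the Voronoi region of Sensor 1.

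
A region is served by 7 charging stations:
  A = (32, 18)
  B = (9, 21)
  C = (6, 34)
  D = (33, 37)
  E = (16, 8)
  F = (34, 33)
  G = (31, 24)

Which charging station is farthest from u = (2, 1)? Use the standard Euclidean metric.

Since √ is increasing, it suffices to compare squared distances:
|uA|² = 900 + 289 = 1189
|uB|² = 49 + 400 = 449
|uC|² = 16 + 1089 = 1105
|uD|² = 961 + 1296 = 2257
|uE|² = 196 + 49 = 245
|uF|² = 1024 + 1024 = 2048
|uG|² = 841 + 529 = 1370
The largest is to D.

D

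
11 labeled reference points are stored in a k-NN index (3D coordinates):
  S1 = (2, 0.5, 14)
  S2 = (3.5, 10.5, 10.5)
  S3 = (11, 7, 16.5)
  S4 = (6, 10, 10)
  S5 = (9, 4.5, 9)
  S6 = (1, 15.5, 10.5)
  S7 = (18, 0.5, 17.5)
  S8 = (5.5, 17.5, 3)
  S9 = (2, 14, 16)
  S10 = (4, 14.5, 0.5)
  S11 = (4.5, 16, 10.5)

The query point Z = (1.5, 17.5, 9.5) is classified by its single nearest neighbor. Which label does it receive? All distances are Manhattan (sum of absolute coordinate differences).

d(Z,S1) = 0.5 + 17 + 4.5 = 22
d(Z,S2) = 2 + 7 + 1 = 10
d(Z,S3) = 9.5 + 10.5 + 7 = 27
d(Z,S4) = 4.5 + 7.5 + 0.5 = 12.5
d(Z,S5) = 7.5 + 13 + 0.5 = 21
d(Z,S6) = 0.5 + 2 + 1 = 3.5
d(Z,S7) = 16.5 + 17 + 8 = 41.5
d(Z,S8) = 4 + 0 + 6.5 = 10.5
d(Z,S9) = 0.5 + 3.5 + 6.5 = 10.5
d(Z, S10) = 2.5 + 3 + 9 = 14.5
d(Z, S11) = 3 + 1.5 + 1 = 5.5
The smallest is to S6, so Z lies in the Voronoi region of S6.

S6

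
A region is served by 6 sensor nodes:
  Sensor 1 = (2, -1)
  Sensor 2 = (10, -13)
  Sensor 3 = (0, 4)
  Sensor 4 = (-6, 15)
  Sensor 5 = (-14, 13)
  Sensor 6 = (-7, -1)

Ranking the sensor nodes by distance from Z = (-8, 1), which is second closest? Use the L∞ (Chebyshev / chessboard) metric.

d(Z, Sensor 1) = max(10, 2) = 10
d(Z, Sensor 2) = max(18, 14) = 18
d(Z, Sensor 3) = max(8, 3) = 8
d(Z, Sensor 4) = max(2, 14) = 14
d(Z, Sensor 5) = max(6, 12) = 12
d(Z, Sensor 6) = max(1, 2) = 2
Sorted ascending: Sensor 6, Sensor 3, Sensor 1, … — the second-nearest is Sensor 3.

Sensor 3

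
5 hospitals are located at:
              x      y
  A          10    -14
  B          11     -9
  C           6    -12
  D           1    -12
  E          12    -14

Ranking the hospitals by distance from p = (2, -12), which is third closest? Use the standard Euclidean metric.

A

Compare squared distances (the ordering matches that of the actual distances):
|pA|² = 64 + 4 = 68
|pB|² = 81 + 9 = 90
|pC|² = 16 + 0 = 16
|pD|² = 1 + 0 = 1
|pE|² = 100 + 4 = 104
Sorted ascending: D, C, A, B, … — the third-nearest is A.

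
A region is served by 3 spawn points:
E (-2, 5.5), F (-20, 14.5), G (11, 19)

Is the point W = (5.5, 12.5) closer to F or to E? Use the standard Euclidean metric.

Compare squared distances:
|WF|² = (5.5−(-20))² + (12.5−14.5)² = 650.25 + 4 = 654.25
|WE|² = (5.5−(-2))² + (12.5−5.5)² = 56.25 + 49 = 105.25
654.25 > 105.25, so E is closer.

E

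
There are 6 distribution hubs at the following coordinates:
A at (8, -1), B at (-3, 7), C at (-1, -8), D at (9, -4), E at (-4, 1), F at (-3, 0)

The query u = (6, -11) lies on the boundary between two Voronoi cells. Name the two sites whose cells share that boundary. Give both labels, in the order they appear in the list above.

Squared distances from u to each site:
|uA|² = (6−8)² + (-11−(-1))² = 4 + 100 = 104
|uB|² = (6−(-3))² + (-11−7)² = 81 + 324 = 405
|uC|² = (6−(-1))² + (-11−(-8))² = 49 + 9 = 58
|uD|² = (6−9)² + (-11−(-4))² = 9 + 49 = 58
|uE|² = (6−(-4))² + (-11−1)² = 100 + 144 = 244
|uF|² = (6−(-3))² + (-11−0)² = 81 + 121 = 202
u is equidistant from C and D (both at squared distance 58), and every other site is strictly farther — so u lies on the C–D Voronoi edge.

C and D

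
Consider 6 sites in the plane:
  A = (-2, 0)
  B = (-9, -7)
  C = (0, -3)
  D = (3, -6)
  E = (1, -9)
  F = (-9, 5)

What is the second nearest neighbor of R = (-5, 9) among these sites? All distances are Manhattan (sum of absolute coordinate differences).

d(R,A) = |-5−(-2)| + |9−0| = 3 + 9 = 12
d(R,B) = |-5−(-9)| + |9−(-7)| = 4 + 16 = 20
d(R,C) = |-5−0| + |9−(-3)| = 5 + 12 = 17
d(R,D) = |-5−3| + |9−(-6)| = 8 + 15 = 23
d(R,E) = |-5−1| + |9−(-9)| = 6 + 18 = 24
d(R,F) = |-5−(-9)| + |9−5| = 4 + 4 = 8
Sorted ascending: F, A, C, … — the second-nearest is A.

A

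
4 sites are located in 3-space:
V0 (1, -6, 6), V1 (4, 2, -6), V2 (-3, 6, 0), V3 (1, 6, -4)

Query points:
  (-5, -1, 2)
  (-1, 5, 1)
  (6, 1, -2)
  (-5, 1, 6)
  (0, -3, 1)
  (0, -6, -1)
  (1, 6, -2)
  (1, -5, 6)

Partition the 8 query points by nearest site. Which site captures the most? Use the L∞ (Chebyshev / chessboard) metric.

(-5, -1, 2) — d to each: V0:6, V1:9, V2:7, V3:7 → nearest is V0
(-1, 5, 1) — d to each: V0:11, V1:7, V2:2, V3:5 → nearest is V2
(6, 1, -2) — d to each: V0:8, V1:4, V2:9, V3:5 → nearest is V1
(-5, 1, 6) — d to each: V0:7, V1:12, V2:6, V3:10 → nearest is V2
(0, -3, 1) — d to each: V0:5, V1:7, V2:9, V3:9 → nearest is V0
(0, -6, -1) — d to each: V0:7, V1:8, V2:12, V3:12 → nearest is V0
(1, 6, -2) — d to each: V0:12, V1:4, V2:4, V3:2 → nearest is V3
(1, -5, 6) — d to each: V0:1, V1:12, V2:11, V3:11 → nearest is V0
Tally — V0:4, V1:1, V2:2, V3:1. V0 captures the most (4).

V0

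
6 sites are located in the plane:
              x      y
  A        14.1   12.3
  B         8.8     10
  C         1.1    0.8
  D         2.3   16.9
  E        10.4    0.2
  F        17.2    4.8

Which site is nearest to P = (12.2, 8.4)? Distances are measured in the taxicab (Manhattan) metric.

d(P,A) = |12.2−14.1| + |8.4−12.3| = 1.9 + 3.9 = 5.8
d(P,B) = |12.2−8.8| + |8.4−10| = 3.4 + 1.6 = 5
d(P,C) = |12.2−1.1| + |8.4−0.8| = 11.1 + 7.6 = 18.7
d(P,D) = |12.2−2.3| + |8.4−16.9| = 9.9 + 8.5 = 18.4
d(P,E) = |12.2−10.4| + |8.4−0.2| = 1.8 + 8.2 = 10
d(P,F) = |12.2−17.2| + |8.4−4.8| = 5 + 3.6 = 8.6
B is nearest.

B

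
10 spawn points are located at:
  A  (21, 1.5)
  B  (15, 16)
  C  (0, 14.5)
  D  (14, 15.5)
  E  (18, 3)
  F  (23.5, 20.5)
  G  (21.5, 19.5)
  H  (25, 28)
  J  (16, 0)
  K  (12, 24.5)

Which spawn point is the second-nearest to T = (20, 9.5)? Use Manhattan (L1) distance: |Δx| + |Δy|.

A

d(T,A) = |20−21| + |9.5−1.5| = 1 + 8 = 9
d(T,B) = |20−15| + |9.5−16| = 5 + 6.5 = 11.5
d(T,C) = |20−0| + |9.5−14.5| = 20 + 5 = 25
d(T,D) = |20−14| + |9.5−15.5| = 6 + 6 = 12
d(T,E) = |20−18| + |9.5−3| = 2 + 6.5 = 8.5
d(T,F) = |20−23.5| + |9.5−20.5| = 3.5 + 11 = 14.5
d(T,G) = |20−21.5| + |9.5−19.5| = 1.5 + 10 = 11.5
d(T,H) = |20−25| + |9.5−28| = 5 + 18.5 = 23.5
d(T,J) = |20−16| + |9.5−0| = 4 + 9.5 = 13.5
d(T,K) = |20−12| + |9.5−24.5| = 8 + 15 = 23
Sorted ascending: E, A, B, … — the second-nearest is A.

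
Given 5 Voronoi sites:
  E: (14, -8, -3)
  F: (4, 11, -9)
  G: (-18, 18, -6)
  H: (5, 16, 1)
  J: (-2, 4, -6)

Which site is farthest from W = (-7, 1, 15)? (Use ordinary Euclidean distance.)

G

Since √ is increasing, it suffices to compare squared distances:
|WE|² = (-7−14)² + (1−(-8))² + (15−(-3))² = 441 + 81 + 324 = 846
|WF|² = (-7−4)² + (1−11)² + (15−(-9))² = 121 + 100 + 576 = 797
|WG|² = (-7−(-18))² + (1−18)² + (15−(-6))² = 121 + 289 + 441 = 851
|WH|² = (-7−5)² + (1−16)² + (15−1)² = 144 + 225 + 196 = 565
|WJ|² = (-7−(-2))² + (1−4)² + (15−(-6))² = 25 + 9 + 441 = 475
The largest is to G.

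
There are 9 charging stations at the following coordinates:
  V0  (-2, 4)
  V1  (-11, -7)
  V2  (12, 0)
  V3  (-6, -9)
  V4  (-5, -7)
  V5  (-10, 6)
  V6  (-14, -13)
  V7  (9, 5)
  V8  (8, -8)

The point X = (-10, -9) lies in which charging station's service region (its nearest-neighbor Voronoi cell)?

Since √ is increasing, it suffices to compare squared distances:
|XV0|² = 64 + 169 = 233
|XV1|² = 1 + 4 = 5
|XV2|² = 484 + 81 = 565
|XV3|² = 16 + 0 = 16
|XV4|² = 25 + 4 = 29
|XV5|² = 0 + 225 = 225
|XV6|² = 16 + 16 = 32
|XV7|² = 361 + 196 = 557
|XV8|² = 324 + 1 = 325
Minimum is at V1.

V1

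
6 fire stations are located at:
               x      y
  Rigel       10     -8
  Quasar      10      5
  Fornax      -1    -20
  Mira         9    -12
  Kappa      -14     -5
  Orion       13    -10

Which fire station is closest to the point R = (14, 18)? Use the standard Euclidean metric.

Quasar

Squared Euclidean distances:
d²(R, Rigel) = (14−10)² + (18−(-8))² = 16 + 676 = 692
d²(R, Quasar) = (14−10)² + (18−5)² = 16 + 169 = 185
d²(R, Fornax) = (14−(-1))² + (18−(-20))² = 225 + 1444 = 1669
d²(R, Mira) = (14−9)² + (18−(-12))² = 25 + 900 = 925
d²(R, Kappa) = (14−(-14))² + (18−(-5))² = 784 + 529 = 1313
d²(R, Orion) = (14−13)² + (18−(-10))² = 1 + 784 = 785
Minimum is at Quasar.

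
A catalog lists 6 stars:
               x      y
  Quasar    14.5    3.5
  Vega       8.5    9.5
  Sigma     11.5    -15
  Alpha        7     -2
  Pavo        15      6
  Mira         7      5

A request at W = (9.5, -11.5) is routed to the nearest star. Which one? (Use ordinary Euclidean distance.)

Since √ is increasing, it suffices to compare squared distances:
d²(W, Quasar) = (9.5−14.5)² + (-11.5−3.5)² = 25 + 225 = 250
d²(W, Vega) = (9.5−8.5)² + (-11.5−9.5)² = 1 + 441 = 442
d²(W, Sigma) = (9.5−11.5)² + (-11.5−(-15))² = 4 + 12.25 = 16.25
d²(W, Alpha) = (9.5−7)² + (-11.5−(-2))² = 6.25 + 90.25 = 96.5
d²(W, Pavo) = (9.5−15)² + (-11.5−6)² = 30.25 + 306.25 = 336.5
d²(W, Mira) = (9.5−7)² + (-11.5−5)² = 6.25 + 272.25 = 278.5
Sigma is nearest.

Sigma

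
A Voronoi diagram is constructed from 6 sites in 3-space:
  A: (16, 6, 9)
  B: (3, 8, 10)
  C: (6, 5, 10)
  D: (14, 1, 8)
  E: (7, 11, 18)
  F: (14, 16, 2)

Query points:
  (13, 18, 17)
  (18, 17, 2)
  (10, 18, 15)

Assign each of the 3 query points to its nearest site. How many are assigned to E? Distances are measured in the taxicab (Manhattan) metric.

2

(13, 18, 17) — d to each: A:23, B:27, C:27, D:27, E:14, F:18 → nearest is E
(18, 17, 2) — d to each: A:20, B:32, C:32, D:26, E:33, F:5 → nearest is F
(10, 18, 15) — d to each: A:24, B:22, C:22, D:28, E:13, F:19 → nearest is E
2 of the 3 points have E as nearest.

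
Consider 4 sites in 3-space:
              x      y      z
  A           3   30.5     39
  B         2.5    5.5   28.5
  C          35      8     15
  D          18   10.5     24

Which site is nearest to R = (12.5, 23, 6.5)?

D

Compare squared distances (the ordering matches that of the actual distances):
|RA|² = (12.5−3)² + (23−30.5)² + (6.5−39)² = 90.25 + 56.25 + 1056.25 = 1202.75
|RB|² = (12.5−2.5)² + (23−5.5)² + (6.5−28.5)² = 100 + 306.25 + 484 = 890.25
|RC|² = (12.5−35)² + (23−8)² + (6.5−15)² = 506.25 + 225 + 72.25 = 803.5
|RD|² = (12.5−18)² + (23−10.5)² + (6.5−24)² = 30.25 + 156.25 + 306.25 = 492.75
Minimum is at D.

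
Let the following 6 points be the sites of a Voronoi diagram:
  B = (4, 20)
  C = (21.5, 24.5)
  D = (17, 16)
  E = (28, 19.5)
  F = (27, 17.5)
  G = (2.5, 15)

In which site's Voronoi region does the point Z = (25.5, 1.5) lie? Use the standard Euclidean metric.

F

Compare squared distances (the ordering matches that of the actual distances):
|ZB|² = 462.25 + 342.25 = 804.5
|ZC|² = 16 + 529 = 545
|ZD|² = 72.25 + 210.25 = 282.5
|ZE|² = 6.25 + 324 = 330.25
|ZF|² = 2.25 + 256 = 258.25
|ZG|² = 529 + 182.25 = 711.25
The smallest is to F, so Z lies in the Voronoi region of F.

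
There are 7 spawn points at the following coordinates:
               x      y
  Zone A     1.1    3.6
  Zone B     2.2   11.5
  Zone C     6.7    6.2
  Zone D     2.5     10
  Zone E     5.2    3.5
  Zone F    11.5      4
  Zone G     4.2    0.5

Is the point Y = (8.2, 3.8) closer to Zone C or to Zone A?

Compare squared distances:
d²(Y, Zone C) = (8.2−6.7)² + (3.8−6.2)² = 2.25 + 5.76 = 8.01
d²(Y, Zone A) = (8.2−1.1)² + (3.8−3.6)² = 50.41 + 0.04 = 50.45
8.01 < 50.45, so Zone C is closer.

Zone C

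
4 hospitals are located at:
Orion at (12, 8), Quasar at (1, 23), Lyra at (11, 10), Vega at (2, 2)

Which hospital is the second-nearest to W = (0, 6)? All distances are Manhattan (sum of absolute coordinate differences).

d(W, Orion) = |0−12| + |6−8| = 12 + 2 = 14
d(W, Quasar) = |0−1| + |6−23| = 1 + 17 = 18
d(W, Lyra) = |0−11| + |6−10| = 11 + 4 = 15
d(W, Vega) = |0−2| + |6−2| = 2 + 4 = 6
Sorted ascending: Vega, Orion, Lyra, … — the second-nearest is Orion.

Orion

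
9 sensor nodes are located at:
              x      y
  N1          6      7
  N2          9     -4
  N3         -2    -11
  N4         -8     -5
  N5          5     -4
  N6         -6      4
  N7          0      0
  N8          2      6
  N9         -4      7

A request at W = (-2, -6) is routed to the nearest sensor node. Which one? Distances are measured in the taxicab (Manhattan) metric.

N3

d(W,N1) = 8 + 13 = 21
d(W,N2) = 11 + 2 = 13
d(W,N3) = 0 + 5 = 5
d(W,N4) = 6 + 1 = 7
d(W,N5) = 7 + 2 = 9
d(W,N6) = 4 + 10 = 14
d(W,N7) = 2 + 6 = 8
d(W,N8) = 4 + 12 = 16
d(W,N9) = 2 + 13 = 15
Minimum is at N3.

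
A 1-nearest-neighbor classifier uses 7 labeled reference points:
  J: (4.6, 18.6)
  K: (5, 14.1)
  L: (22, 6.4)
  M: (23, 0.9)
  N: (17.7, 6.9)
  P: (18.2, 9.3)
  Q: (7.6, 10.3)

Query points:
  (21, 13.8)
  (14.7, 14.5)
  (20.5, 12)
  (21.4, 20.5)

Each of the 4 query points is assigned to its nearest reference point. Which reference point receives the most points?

(21, 13.8) — d² to each: J:292, K:256.09, L:55.76, M:170.41, N:58.5, P:28.09, Q:191.81 → nearest is P
(14.7, 14.5) — d² to each: J:118.82, K:94.25, L:118.9, M:253.85, N:66.76, P:39.29, Q:68.05 → nearest is P
(20.5, 12) — d² to each: J:296.37, K:244.66, L:33.61, M:129.46, N:33.85, P:12.58, Q:169.3 → nearest is P
(21.4, 20.5) — d² to each: J:285.85, K:309.92, L:199.17, M:386.72, N:198.65, P:135.68, Q:294.48 → nearest is P
Tally — P:4. P captures the most (4).

P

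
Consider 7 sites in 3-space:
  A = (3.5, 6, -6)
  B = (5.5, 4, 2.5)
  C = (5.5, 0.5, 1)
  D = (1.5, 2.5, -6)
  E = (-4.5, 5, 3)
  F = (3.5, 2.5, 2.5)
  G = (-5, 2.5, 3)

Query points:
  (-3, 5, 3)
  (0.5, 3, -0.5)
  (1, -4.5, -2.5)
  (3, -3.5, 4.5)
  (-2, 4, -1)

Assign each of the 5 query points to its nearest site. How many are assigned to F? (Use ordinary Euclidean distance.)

(-3, 5, 3) — d² to each: A:124.25, B:73.5, C:96.5, D:107.5, E:2.25, F:48.75, G:10.25 → nearest is E
(0.5, 3, -0.5) — d² to each: A:48.25, B:35, C:33.5, D:31.5, E:41.25, F:18.25, G:42.75 → nearest is F
(1, -4.5, -2.5) — d² to each: A:128.75, B:117.5, C:57.5, D:61.5, E:150.75, F:80.25, G:115.25 → nearest is C
(3, -3.5, 4.5) — d² to each: A:200.75, B:66.5, C:34.5, D:148.5, E:130.75, F:40.25, G:102.25 → nearest is C
(-2, 4, -1) — d² to each: A:59.25, B:68.5, C:72.5, D:39.5, E:23.25, F:44.75, G:27.25 → nearest is E
1 of the 5 points has F as nearest.

1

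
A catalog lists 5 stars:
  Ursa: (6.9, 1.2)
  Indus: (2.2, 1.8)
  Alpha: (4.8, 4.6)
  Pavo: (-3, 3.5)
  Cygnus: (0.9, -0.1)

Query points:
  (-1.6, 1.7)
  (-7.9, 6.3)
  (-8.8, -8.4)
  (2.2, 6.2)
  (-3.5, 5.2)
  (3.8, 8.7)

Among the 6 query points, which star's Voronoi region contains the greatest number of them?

(-1.6, 1.7) — d² to each: Ursa:72.5, Indus:14.45, Alpha:49.37, Pavo:5.2, Cygnus:9.49 → nearest is Pavo
(-7.9, 6.3) — d² to each: Ursa:245.05, Indus:122.26, Alpha:164.18, Pavo:31.85, Cygnus:118.4 → nearest is Pavo
(-8.8, -8.4) — d² to each: Ursa:338.65, Indus:225.04, Alpha:353.96, Pavo:175.25, Cygnus:162.98 → nearest is Cygnus
(2.2, 6.2) — d² to each: Ursa:47.09, Indus:19.36, Alpha:9.32, Pavo:34.33, Cygnus:41.38 → nearest is Alpha
(-3.5, 5.2) — d² to each: Ursa:124.16, Indus:44.05, Alpha:69.25, Pavo:3.14, Cygnus:47.45 → nearest is Pavo
(3.8, 8.7) — d² to each: Ursa:65.86, Indus:50.17, Alpha:17.81, Pavo:73.28, Cygnus:85.85 → nearest is Alpha
Tally — Alpha:2, Pavo:3, Cygnus:1. Pavo captures the most (3).

Pavo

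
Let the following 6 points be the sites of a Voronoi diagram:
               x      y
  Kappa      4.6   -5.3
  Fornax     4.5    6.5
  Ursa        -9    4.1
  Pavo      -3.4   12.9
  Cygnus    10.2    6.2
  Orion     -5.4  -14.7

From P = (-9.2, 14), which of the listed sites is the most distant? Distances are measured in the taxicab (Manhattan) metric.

d(P, Kappa) = |-9.2−4.6| + |14−(-5.3)| = 13.8 + 19.3 = 33.1
d(P, Fornax) = |-9.2−4.5| + |14−6.5| = 13.7 + 7.5 = 21.2
d(P, Ursa) = |-9.2−(-9)| + |14−4.1| = 0.2 + 9.9 = 10.1
d(P, Pavo) = |-9.2−(-3.4)| + |14−12.9| = 5.8 + 1.1 = 6.9
d(P, Cygnus) = |-9.2−10.2| + |14−6.2| = 19.4 + 7.8 = 27.2
d(P, Orion) = |-9.2−(-5.4)| + |14−(-14.7)| = 3.8 + 28.7 = 32.5
The largest is to Kappa.

Kappa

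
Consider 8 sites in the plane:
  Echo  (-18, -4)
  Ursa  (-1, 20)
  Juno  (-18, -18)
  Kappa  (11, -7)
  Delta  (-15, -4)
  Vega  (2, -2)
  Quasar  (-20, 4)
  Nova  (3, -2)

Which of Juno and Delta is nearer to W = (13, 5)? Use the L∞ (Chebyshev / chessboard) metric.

d(W, Juno) = max(31, 23) = 31
d(W, Delta) = max(28, 9) = 28
31 > 28, so Delta is closer.

Delta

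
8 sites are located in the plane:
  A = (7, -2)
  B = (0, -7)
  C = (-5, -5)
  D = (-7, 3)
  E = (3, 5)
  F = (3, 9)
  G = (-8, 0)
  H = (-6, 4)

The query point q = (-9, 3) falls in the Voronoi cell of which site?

Compare squared distances (the ordering matches that of the actual distances):
|qA|² = (-9−7)² + (3−(-2))² = 256 + 25 = 281
|qB|² = (-9−0)² + (3−(-7))² = 81 + 100 = 181
|qC|² = (-9−(-5))² + (3−(-5))² = 16 + 64 = 80
|qD|² = (-9−(-7))² + (3−3)² = 4 + 0 = 4
|qE|² = (-9−3)² + (3−5)² = 144 + 4 = 148
|qF|² = (-9−3)² + (3−9)² = 144 + 36 = 180
|qG|² = (-9−(-8))² + (3−0)² = 1 + 9 = 10
|qH|² = (-9−(-6))² + (3−4)² = 9 + 1 = 10
Minimum is at D.

D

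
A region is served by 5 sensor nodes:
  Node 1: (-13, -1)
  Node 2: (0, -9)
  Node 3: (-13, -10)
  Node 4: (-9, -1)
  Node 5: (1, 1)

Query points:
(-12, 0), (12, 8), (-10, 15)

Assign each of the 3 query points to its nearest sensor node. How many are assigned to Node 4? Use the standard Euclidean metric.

1

(-12, 0) — d² to each: Node 1:2, Node 2:225, Node 3:101, Node 4:10, Node 5:170 → nearest is Node 1
(12, 8) — d² to each: Node 1:706, Node 2:433, Node 3:949, Node 4:522, Node 5:170 → nearest is Node 5
(-10, 15) — d² to each: Node 1:265, Node 2:676, Node 3:634, Node 4:257, Node 5:317 → nearest is Node 4
1 of the 3 points has Node 4 as nearest.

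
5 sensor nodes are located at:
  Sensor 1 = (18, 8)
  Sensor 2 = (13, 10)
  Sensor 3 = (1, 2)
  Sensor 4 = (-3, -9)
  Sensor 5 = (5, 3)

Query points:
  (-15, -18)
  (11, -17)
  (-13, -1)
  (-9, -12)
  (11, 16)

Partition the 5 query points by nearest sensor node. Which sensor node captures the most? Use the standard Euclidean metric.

Sensor 4

(-15, -18) — d² to each: Sensor 1:1765, Sensor 2:1568, Sensor 3:656, Sensor 4:225, Sensor 5:841 → nearest is Sensor 4
(11, -17) — d² to each: Sensor 1:674, Sensor 2:733, Sensor 3:461, Sensor 4:260, Sensor 5:436 → nearest is Sensor 4
(-13, -1) — d² to each: Sensor 1:1042, Sensor 2:797, Sensor 3:205, Sensor 4:164, Sensor 5:340 → nearest is Sensor 4
(-9, -12) — d² to each: Sensor 1:1129, Sensor 2:968, Sensor 3:296, Sensor 4:45, Sensor 5:421 → nearest is Sensor 4
(11, 16) — d² to each: Sensor 1:113, Sensor 2:40, Sensor 3:296, Sensor 4:821, Sensor 5:205 → nearest is Sensor 2
Tally — Sensor 2:1, Sensor 4:4. Sensor 4 captures the most (4).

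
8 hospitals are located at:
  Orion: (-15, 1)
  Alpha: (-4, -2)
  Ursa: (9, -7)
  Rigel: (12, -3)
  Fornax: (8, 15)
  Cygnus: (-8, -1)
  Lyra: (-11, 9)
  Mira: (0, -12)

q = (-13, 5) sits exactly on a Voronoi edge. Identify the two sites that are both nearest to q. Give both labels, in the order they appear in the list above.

Squared distances from q to each site:
d²(q, Orion) = (-13−(-15))² + (5−1)² = 4 + 16 = 20
d²(q, Alpha) = (-13−(-4))² + (5−(-2))² = 81 + 49 = 130
d²(q, Ursa) = (-13−9)² + (5−(-7))² = 484 + 144 = 628
d²(q, Rigel) = (-13−12)² + (5−(-3))² = 625 + 64 = 689
d²(q, Fornax) = (-13−8)² + (5−15)² = 441 + 100 = 541
d²(q, Cygnus) = (-13−(-8))² + (5−(-1))² = 25 + 36 = 61
d²(q, Lyra) = (-13−(-11))² + (5−9)² = 4 + 16 = 20
d²(q, Mira) = (-13−0)² + (5−(-12))² = 169 + 289 = 458
q is equidistant from Orion and Lyra (both at squared distance 20), and every other site is strictly farther — so q lies on the Orion–Lyra Voronoi edge.

Orion and Lyra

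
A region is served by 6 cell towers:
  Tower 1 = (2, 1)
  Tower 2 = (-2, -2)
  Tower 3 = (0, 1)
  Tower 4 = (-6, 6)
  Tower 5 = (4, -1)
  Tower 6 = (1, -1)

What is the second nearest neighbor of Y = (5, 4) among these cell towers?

Tower 5

Squared Euclidean distances:
d²(Y, Tower 1) = (5−2)² + (4−1)² = 9 + 9 = 18
d²(Y, Tower 2) = (5−(-2))² + (4−(-2))² = 49 + 36 = 85
d²(Y, Tower 3) = (5−0)² + (4−1)² = 25 + 9 = 34
d²(Y, Tower 4) = (5−(-6))² + (4−6)² = 121 + 4 = 125
d²(Y, Tower 5) = (5−4)² + (4−(-1))² = 1 + 25 = 26
d²(Y, Tower 6) = (5−1)² + (4−(-1))² = 16 + 25 = 41
Sorted ascending: Tower 1, Tower 5, Tower 3, … — the second-nearest is Tower 5.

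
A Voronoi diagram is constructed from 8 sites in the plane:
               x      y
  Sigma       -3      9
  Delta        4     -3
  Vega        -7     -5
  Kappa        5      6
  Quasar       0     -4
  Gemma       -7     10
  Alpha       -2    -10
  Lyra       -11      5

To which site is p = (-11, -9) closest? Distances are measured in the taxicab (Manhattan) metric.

Vega

d(p, Sigma) = 8 + 18 = 26
d(p, Delta) = 15 + 6 = 21
d(p, Vega) = 4 + 4 = 8
d(p, Kappa) = 16 + 15 = 31
d(p, Quasar) = 11 + 5 = 16
d(p, Gemma) = 4 + 19 = 23
d(p, Alpha) = 9 + 1 = 10
d(p, Lyra) = 0 + 14 = 14
Vega is nearest.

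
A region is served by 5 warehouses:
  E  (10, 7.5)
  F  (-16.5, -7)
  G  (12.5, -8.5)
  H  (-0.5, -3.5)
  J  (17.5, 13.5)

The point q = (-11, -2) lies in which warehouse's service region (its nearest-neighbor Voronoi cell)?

Since √ is increasing, it suffices to compare squared distances:
|qE|² = 441 + 90.25 = 531.25
|qF|² = 30.25 + 25 = 55.25
|qG|² = 552.25 + 42.25 = 594.5
|qH|² = 110.25 + 2.25 = 112.5
|qJ|² = 812.25 + 240.25 = 1052.5
The smallest is to F, so q lies in the Voronoi region of F.

F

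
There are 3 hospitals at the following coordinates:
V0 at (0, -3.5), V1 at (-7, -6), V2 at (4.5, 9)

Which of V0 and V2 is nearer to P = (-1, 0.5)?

V0

Compare squared distances:
|PV0|² = (-1−0)² + (0.5−(-3.5))² = 1 + 16 = 17
|PV2|² = (-1−4.5)² + (0.5−9)² = 30.25 + 72.25 = 102.5
17 < 102.5, so V0 is closer.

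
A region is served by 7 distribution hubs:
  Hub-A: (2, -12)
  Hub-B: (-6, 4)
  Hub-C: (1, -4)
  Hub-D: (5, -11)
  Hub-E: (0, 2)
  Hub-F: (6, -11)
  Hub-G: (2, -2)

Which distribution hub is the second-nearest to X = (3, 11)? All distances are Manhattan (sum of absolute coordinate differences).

Hub-G

d(X, Hub-A) = |3−2| + |11−(-12)| = 1 + 23 = 24
d(X, Hub-B) = |3−(-6)| + |11−4| = 9 + 7 = 16
d(X, Hub-C) = |3−1| + |11−(-4)| = 2 + 15 = 17
d(X, Hub-D) = |3−5| + |11−(-11)| = 2 + 22 = 24
d(X, Hub-E) = |3−0| + |11−2| = 3 + 9 = 12
d(X, Hub-F) = |3−6| + |11−(-11)| = 3 + 22 = 25
d(X, Hub-G) = |3−2| + |11−(-2)| = 1 + 13 = 14
Sorted ascending: Hub-E, Hub-G, Hub-B, … — the second-nearest is Hub-G.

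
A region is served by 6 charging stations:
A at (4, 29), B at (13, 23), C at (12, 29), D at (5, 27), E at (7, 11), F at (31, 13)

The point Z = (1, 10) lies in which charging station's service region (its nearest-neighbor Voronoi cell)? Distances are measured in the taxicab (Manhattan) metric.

E

d(Z,A) = |1−4| + |10−29| = 3 + 19 = 22
d(Z,B) = |1−13| + |10−23| = 12 + 13 = 25
d(Z,C) = |1−12| + |10−29| = 11 + 19 = 30
d(Z,D) = |1−5| + |10−27| = 4 + 17 = 21
d(Z,E) = |1−7| + |10−11| = 6 + 1 = 7
d(Z,F) = |1−31| + |10−13| = 30 + 3 = 33
Minimum is at E.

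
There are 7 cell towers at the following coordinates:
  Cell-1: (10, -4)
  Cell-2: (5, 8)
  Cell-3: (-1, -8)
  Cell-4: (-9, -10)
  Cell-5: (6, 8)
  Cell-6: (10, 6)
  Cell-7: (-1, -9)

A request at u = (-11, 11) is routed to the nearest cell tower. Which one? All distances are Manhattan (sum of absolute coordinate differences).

Cell-2

d(u, Cell-1) = |-11−10| + |11−(-4)| = 21 + 15 = 36
d(u, Cell-2) = |-11−5| + |11−8| = 16 + 3 = 19
d(u, Cell-3) = |-11−(-1)| + |11−(-8)| = 10 + 19 = 29
d(u, Cell-4) = |-11−(-9)| + |11−(-10)| = 2 + 21 = 23
d(u, Cell-5) = |-11−6| + |11−8| = 17 + 3 = 20
d(u, Cell-6) = |-11−10| + |11−6| = 21 + 5 = 26
d(u, Cell-7) = |-11−(-1)| + |11−(-9)| = 10 + 20 = 30
Cell-2 is nearest.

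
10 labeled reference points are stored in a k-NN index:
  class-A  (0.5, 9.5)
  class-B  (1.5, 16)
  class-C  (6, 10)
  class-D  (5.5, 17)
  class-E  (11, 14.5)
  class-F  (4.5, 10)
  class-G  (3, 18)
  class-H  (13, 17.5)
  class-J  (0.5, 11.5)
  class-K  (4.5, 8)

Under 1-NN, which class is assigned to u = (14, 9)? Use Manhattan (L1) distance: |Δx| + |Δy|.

class-E

d(u, class-A) = |14−0.5| + |9−9.5| = 13.5 + 0.5 = 14
d(u, class-B) = |14−1.5| + |9−16| = 12.5 + 7 = 19.5
d(u, class-C) = |14−6| + |9−10| = 8 + 1 = 9
d(u, class-D) = |14−5.5| + |9−17| = 8.5 + 8 = 16.5
d(u, class-E) = |14−11| + |9−14.5| = 3 + 5.5 = 8.5
d(u, class-F) = |14−4.5| + |9−10| = 9.5 + 1 = 10.5
d(u, class-G) = |14−3| + |9−18| = 11 + 9 = 20
d(u, class-H) = |14−13| + |9−17.5| = 1 + 8.5 = 9.5
d(u, class-J) = |14−0.5| + |9−11.5| = 13.5 + 2.5 = 16
d(u, class-K) = |14−4.5| + |9−8| = 9.5 + 1 = 10.5
The smallest is to class-E, so u lies in the Voronoi region of class-E.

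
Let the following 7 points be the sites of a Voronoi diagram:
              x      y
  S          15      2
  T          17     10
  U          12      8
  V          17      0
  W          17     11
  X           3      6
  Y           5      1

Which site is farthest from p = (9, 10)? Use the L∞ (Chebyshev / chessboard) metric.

V

d(p,S) = max(6, 8) = 8
d(p,T) = max(8, 0) = 8
d(p,U) = max(3, 2) = 3
d(p,V) = max(8, 10) = 10
d(p,W) = max(8, 1) = 8
d(p,X) = max(6, 4) = 6
d(p,Y) = max(4, 9) = 9
The largest is to V.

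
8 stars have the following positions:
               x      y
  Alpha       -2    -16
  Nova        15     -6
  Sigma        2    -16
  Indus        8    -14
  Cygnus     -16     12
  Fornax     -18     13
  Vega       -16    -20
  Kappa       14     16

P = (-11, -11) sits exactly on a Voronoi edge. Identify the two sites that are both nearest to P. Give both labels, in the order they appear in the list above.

Squared distances from P to each site:
d²(P, Alpha) = 81 + 25 = 106
d²(P, Nova) = 676 + 25 = 701
d²(P, Sigma) = 169 + 25 = 194
d²(P, Indus) = 361 + 9 = 370
d²(P, Cygnus) = 25 + 529 = 554
d²(P, Fornax) = 49 + 576 = 625
d²(P, Vega) = 25 + 81 = 106
d²(P, Kappa) = 625 + 729 = 1354
P is equidistant from Alpha and Vega (both at squared distance 106), and every other site is strictly farther — so P lies on the Alpha–Vega Voronoi edge.

Alpha and Vega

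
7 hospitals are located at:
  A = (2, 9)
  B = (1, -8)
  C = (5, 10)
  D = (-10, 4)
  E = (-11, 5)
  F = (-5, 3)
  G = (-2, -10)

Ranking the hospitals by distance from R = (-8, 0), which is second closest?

Squared Euclidean distances:
|RA|² = (-8−2)² + (0−9)² = 100 + 81 = 181
|RB|² = (-8−1)² + (0−(-8))² = 81 + 64 = 145
|RC|² = (-8−5)² + (0−10)² = 169 + 100 = 269
|RD|² = (-8−(-10))² + (0−4)² = 4 + 16 = 20
|RE|² = (-8−(-11))² + (0−5)² = 9 + 25 = 34
|RF|² = (-8−(-5))² + (0−3)² = 9 + 9 = 18
|RG|² = (-8−(-2))² + (0−(-10))² = 36 + 100 = 136
Sorted ascending: F, D, E, … — the second-nearest is D.

D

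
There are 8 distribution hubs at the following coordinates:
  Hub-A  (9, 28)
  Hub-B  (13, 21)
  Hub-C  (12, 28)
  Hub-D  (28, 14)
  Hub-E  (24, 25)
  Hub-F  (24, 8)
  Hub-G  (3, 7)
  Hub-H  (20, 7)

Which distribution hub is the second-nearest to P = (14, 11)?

Squared Euclidean distances:
d²(P, Hub-A) = (14−9)² + (11−28)² = 25 + 289 = 314
d²(P, Hub-B) = (14−13)² + (11−21)² = 1 + 100 = 101
d²(P, Hub-C) = (14−12)² + (11−28)² = 4 + 289 = 293
d²(P, Hub-D) = (14−28)² + (11−14)² = 196 + 9 = 205
d²(P, Hub-E) = (14−24)² + (11−25)² = 100 + 196 = 296
d²(P, Hub-F) = (14−24)² + (11−8)² = 100 + 9 = 109
d²(P, Hub-G) = (14−3)² + (11−7)² = 121 + 16 = 137
d²(P, Hub-H) = (14−20)² + (11−7)² = 36 + 16 = 52
Sorted ascending: Hub-H, Hub-B, Hub-F, … — the second-nearest is Hub-B.

Hub-B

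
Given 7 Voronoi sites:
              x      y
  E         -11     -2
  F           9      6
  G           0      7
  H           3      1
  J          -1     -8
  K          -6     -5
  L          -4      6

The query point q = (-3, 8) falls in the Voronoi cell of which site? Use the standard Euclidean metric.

Since √ is increasing, it suffices to compare squared distances:
|qE|² = (-3−(-11))² + (8−(-2))² = 64 + 100 = 164
|qF|² = (-3−9)² + (8−6)² = 144 + 4 = 148
|qG|² = (-3−0)² + (8−7)² = 9 + 1 = 10
|qH|² = (-3−3)² + (8−1)² = 36 + 49 = 85
|qJ|² = (-3−(-1))² + (8−(-8))² = 4 + 256 = 260
|qK|² = (-3−(-6))² + (8−(-5))² = 9 + 169 = 178
|qL|² = (-3−(-4))² + (8−6)² = 1 + 4 = 5
The smallest is to L, so q lies in the Voronoi region of L.

L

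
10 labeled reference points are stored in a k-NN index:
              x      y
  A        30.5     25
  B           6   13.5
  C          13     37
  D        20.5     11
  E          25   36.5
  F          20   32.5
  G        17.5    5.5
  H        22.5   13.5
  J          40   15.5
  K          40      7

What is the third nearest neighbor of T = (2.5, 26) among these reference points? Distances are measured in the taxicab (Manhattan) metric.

F

d(T,A) = 28 + 1 = 29
d(T,B) = 3.5 + 12.5 = 16
d(T,C) = 10.5 + 11 = 21.5
d(T,D) = 18 + 15 = 33
d(T,E) = 22.5 + 10.5 = 33
d(T,F) = 17.5 + 6.5 = 24
d(T,G) = 15 + 20.5 = 35.5
d(T,H) = 20 + 12.5 = 32.5
d(T,J) = 37.5 + 10.5 = 48
d(T,K) = 37.5 + 19 = 56.5
Sorted ascending: B, C, F, A, … — the third-nearest is F.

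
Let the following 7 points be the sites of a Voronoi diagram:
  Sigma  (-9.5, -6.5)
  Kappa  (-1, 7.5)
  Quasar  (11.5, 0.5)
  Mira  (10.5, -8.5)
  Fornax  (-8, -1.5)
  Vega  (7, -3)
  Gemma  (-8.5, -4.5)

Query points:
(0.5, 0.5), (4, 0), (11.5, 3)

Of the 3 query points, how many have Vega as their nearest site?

(0.5, 0.5) — d² to each: Sigma:149, Kappa:51.25, Quasar:121, Mira:181, Fornax:76.25, Vega:54.5, Gemma:106 → nearest is Kappa
(4, 0) — d² to each: Sigma:224.5, Kappa:81.25, Quasar:56.5, Mira:114.5, Fornax:146.25, Vega:18, Gemma:176.5 → nearest is Vega
(11.5, 3) — d² to each: Sigma:531.25, Kappa:176.5, Quasar:6.25, Mira:133.25, Fornax:400.5, Vega:56.25, Gemma:456.25 → nearest is Quasar
1 of the 3 points has Vega as nearest.

1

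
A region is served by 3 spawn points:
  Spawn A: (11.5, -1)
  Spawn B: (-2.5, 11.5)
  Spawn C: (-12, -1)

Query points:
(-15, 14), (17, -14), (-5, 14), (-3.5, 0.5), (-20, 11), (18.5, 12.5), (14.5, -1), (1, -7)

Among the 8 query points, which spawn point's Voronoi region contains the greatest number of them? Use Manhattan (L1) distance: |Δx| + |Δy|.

Spawn A

(-15, 14) — d to each: Spawn A:41.5, Spawn B:15, Spawn C:18 → nearest is Spawn B
(17, -14) — d to each: Spawn A:18.5, Spawn B:45, Spawn C:42 → nearest is Spawn A
(-5, 14) — d to each: Spawn A:31.5, Spawn B:5, Spawn C:22 → nearest is Spawn B
(-3.5, 0.5) — d to each: Spawn A:16.5, Spawn B:12, Spawn C:10 → nearest is Spawn C
(-20, 11) — d to each: Spawn A:43.5, Spawn B:18, Spawn C:20 → nearest is Spawn B
(18.5, 12.5) — d to each: Spawn A:20.5, Spawn B:22, Spawn C:44 → nearest is Spawn A
(14.5, -1) — d to each: Spawn A:3, Spawn B:29.5, Spawn C:26.5 → nearest is Spawn A
(1, -7) — d to each: Spawn A:16.5, Spawn B:22, Spawn C:19 → nearest is Spawn A
Tally — Spawn A:4, Spawn B:3, Spawn C:1. Spawn A captures the most (4).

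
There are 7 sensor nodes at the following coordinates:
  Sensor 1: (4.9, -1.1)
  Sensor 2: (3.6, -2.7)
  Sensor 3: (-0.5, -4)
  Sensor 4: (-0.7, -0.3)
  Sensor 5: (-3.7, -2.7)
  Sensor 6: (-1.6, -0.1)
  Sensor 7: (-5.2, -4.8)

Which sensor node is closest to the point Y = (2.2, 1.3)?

Since √ is increasing, it suffices to compare squared distances:
d²(Y, Sensor 1) = (2.2−4.9)² + (1.3−(-1.1))² = 7.29 + 5.76 = 13.05
d²(Y, Sensor 2) = (2.2−3.6)² + (1.3−(-2.7))² = 1.96 + 16 = 17.96
d²(Y, Sensor 3) = (2.2−(-0.5))² + (1.3−(-4))² = 7.29 + 28.09 = 35.38
d²(Y, Sensor 4) = (2.2−(-0.7))² + (1.3−(-0.3))² = 8.41 + 2.56 = 10.97
d²(Y, Sensor 5) = (2.2−(-3.7))² + (1.3−(-2.7))² = 34.81 + 16 = 50.81
d²(Y, Sensor 6) = (2.2−(-1.6))² + (1.3−(-0.1))² = 14.44 + 1.96 = 16.4
d²(Y, Sensor 7) = (2.2−(-5.2))² + (1.3−(-4.8))² = 54.76 + 37.21 = 91.97
The smallest is to Sensor 4, so Y lies in the Voronoi region of Sensor 4.

Sensor 4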